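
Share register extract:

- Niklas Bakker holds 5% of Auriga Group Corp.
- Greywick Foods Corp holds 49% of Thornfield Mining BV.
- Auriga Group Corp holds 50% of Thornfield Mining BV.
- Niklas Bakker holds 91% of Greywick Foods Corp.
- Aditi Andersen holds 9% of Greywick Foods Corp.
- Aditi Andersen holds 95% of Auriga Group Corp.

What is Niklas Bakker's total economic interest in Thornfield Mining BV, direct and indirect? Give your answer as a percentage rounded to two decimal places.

Niklas reaches Thornfield along 2 paths.
Via Greywick: 91% × 49% = 44.59%.
Via Auriga: 5% × 50% = 2.5%.
Total: 44.59% + 2.5% = 47.09%.

47.09%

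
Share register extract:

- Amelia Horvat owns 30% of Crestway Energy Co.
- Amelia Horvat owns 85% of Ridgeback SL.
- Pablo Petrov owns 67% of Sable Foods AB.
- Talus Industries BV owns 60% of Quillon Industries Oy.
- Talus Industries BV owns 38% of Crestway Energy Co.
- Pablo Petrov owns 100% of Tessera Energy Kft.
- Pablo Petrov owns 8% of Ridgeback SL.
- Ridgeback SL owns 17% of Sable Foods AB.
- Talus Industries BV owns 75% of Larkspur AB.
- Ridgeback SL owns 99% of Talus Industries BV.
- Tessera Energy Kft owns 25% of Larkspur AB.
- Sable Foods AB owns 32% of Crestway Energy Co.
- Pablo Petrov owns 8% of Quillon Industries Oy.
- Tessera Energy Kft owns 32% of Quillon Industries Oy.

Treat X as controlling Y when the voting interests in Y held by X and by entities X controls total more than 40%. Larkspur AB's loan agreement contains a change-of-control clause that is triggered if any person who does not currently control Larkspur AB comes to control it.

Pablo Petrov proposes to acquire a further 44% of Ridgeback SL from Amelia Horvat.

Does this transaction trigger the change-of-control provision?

Yes

The purchase adds only to Pablo's holdings (Amelia's stake shrinks), so Pablo is the only person who could newly come to control Larkspur.
Pablo holds 100% of Tessera, so Pablo controls Tessera.
Pablo holds 67% of Sable, so Pablo controls Sable.
In Larkspur, Pablo's side holds only 25%, not > 40%.
So before the transaction, Pablo does not control Larkspur.
After the purchase, Pablo's direct stake in Ridgeback rises to 8% + 44% = 52%, and Amelia's stake falls to 41%.
Pablo holds 52% of Ridgeback, so Pablo controls Ridgeback.
Ridgeback holds 99% of Talus, so Pablo controls Talus.
Talus and Tessera together hold 75% + 25% = 100% of Larkspur, so Pablo controls Larkspur.
Pablo did not control Larkspur before and does after, so the clause is triggered.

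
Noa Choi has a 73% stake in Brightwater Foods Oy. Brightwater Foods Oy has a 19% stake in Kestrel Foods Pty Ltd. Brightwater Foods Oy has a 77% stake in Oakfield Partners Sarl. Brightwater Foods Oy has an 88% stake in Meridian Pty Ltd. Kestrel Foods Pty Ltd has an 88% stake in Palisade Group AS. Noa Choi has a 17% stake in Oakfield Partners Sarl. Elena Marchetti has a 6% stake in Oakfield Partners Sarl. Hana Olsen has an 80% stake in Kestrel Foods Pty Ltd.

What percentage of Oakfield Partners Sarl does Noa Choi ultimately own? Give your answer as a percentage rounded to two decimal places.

Noa reaches Oakfield along 2 paths.
Direct stake: 17% = 17%.
Via Brightwater: 73% × 77% = 56.21%.
Total: 17% + 56.21% = 73.21%.

73.21%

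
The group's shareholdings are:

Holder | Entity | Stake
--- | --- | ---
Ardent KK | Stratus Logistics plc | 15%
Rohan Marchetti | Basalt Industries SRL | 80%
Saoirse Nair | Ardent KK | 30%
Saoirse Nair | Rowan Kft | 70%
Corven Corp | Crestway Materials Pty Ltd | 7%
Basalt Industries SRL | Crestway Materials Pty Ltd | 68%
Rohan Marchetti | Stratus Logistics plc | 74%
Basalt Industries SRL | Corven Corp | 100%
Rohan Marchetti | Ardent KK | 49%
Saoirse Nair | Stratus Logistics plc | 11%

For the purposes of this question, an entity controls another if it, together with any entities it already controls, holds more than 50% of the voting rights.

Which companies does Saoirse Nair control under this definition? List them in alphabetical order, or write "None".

Saoirse holds 70% of Rowan, so Saoirse controls Rowan.
No other company's threshold is met.

Rowan Kft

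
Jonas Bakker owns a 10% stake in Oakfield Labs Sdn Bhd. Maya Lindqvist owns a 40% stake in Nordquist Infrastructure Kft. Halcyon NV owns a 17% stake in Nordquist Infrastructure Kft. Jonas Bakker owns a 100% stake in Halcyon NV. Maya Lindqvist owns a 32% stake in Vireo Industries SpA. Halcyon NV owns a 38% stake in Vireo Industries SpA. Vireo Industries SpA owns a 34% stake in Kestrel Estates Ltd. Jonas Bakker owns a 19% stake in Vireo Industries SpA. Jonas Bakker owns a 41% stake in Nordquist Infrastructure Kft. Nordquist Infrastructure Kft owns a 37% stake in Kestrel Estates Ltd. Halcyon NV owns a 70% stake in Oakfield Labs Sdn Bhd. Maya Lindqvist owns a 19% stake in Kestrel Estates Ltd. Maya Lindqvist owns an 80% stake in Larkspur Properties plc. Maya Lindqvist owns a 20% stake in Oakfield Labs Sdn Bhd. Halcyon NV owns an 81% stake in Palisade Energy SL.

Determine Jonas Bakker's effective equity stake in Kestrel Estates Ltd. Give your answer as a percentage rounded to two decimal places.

40.84%

Jonas reaches Kestrel along 4 paths.
Via Halcyon → Nordquist: 100% × 17% × 37% = 6.29%.
Via Nordquist: 41% × 37% = 15.17%.
Via Halcyon → Vireo: 100% × 38% × 34% = 12.92%.
Via Vireo: 19% × 34% = 6.46%.
Total: 6.29% + 15.17% + 12.92% + 6.46% = 40.84%.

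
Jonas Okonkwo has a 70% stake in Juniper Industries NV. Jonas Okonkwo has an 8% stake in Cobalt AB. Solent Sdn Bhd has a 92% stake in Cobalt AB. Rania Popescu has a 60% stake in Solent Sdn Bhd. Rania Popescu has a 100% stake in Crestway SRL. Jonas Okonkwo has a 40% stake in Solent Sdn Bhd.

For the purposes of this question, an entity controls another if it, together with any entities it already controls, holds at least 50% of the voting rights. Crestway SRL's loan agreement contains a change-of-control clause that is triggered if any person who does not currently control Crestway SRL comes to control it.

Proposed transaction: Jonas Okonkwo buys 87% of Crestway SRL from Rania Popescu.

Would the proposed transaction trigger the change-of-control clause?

The purchase adds only to Jonas's holdings (Rania's stake shrinks), so Jonas is the only person who could newly come to control Crestway.
Jonas holds 70% of Juniper, so Jonas controls Juniper.
Neither Jonas nor any entity Jonas controls holds any voting interest in Crestway.
So before the transaction, Jonas does not control Crestway.
After the purchase, Jonas holds 87% of Crestway directly, and Rania's stake falls to 13%.
Jonas holds 87% of Crestway, so Jonas controls Crestway.
Jonas did not control Crestway before and does after, so the clause is triggered.

Yes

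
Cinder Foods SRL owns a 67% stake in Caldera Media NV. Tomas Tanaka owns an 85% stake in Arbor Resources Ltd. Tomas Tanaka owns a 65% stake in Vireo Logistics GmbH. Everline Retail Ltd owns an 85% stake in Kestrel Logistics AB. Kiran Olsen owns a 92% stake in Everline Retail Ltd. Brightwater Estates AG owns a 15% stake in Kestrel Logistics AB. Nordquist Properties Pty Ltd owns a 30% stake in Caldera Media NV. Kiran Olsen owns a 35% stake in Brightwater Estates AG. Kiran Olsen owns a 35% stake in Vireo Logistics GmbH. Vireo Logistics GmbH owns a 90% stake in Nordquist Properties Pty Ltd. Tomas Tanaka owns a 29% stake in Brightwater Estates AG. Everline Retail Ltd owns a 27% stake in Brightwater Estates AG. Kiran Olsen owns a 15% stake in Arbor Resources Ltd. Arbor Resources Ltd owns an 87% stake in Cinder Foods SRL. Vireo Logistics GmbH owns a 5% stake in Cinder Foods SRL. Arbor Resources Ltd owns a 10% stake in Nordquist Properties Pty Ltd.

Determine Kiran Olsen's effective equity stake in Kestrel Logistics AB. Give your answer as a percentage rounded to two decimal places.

Kiran reaches Kestrel along 3 paths.
Via Everline: 92% × 85% = 78.2%.
Via Brightwater: 35% × 15% = 5.25%.
Via Everline → Brightwater: 92% × 27% × 15% = 3.726%.
Total: 78.2% + 5.25% + 3.726% = 87.176%.
Rounded: 87.18%.

87.18%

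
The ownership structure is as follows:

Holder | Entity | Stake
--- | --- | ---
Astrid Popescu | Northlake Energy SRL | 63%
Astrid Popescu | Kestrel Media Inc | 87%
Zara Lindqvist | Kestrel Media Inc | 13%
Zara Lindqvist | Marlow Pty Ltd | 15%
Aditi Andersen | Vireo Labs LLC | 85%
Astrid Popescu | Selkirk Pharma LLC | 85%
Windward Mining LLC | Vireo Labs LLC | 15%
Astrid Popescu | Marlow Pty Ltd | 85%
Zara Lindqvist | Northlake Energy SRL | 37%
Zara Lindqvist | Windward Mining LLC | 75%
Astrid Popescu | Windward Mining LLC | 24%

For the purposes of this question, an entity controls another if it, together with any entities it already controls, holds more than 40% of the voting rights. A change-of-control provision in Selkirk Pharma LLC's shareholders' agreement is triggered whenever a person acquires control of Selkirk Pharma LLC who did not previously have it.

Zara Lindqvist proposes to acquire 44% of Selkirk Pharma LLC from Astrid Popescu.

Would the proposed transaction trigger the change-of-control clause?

Yes

The purchase adds only to Zara's holdings (Astrid's stake shrinks), so Zara is the only person who could newly come to control Selkirk.
Zara holds 75% of Windward, so Zara controls Windward.
Neither Zara nor any entity Zara controls holds any voting interest in Selkirk.
So before the transaction, Zara does not control Selkirk.
After the purchase, Zara holds 44% of Selkirk directly, and Astrid's stake falls to 41%.
Zara holds 44% of Selkirk, so Zara controls Selkirk.
Zara did not control Selkirk before and does after, so the clause is triggered.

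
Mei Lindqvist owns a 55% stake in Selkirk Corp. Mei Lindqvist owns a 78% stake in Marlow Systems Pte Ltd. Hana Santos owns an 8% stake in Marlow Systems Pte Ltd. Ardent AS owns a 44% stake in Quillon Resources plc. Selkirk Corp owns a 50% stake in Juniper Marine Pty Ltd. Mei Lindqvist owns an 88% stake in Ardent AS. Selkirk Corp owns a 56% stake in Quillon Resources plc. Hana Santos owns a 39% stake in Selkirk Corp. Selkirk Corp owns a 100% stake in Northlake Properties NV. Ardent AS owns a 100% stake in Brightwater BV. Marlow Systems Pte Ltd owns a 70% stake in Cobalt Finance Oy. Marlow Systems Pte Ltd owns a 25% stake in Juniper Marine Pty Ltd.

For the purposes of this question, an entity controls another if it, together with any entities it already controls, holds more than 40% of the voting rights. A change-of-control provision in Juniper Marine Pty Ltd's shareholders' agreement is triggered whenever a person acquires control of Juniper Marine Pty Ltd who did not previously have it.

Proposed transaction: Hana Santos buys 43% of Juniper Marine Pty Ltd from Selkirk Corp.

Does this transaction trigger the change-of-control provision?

Yes

The purchase adds only to Hana's holdings (Selkirk's stake shrinks), so Hana is the only person who could newly come to control Juniper.
Hana's largest direct stake is 39% in Selkirk, which does not meet the threshold, so Hana controls no company.
Neither Hana nor any entity Hana controls holds any voting interest in Juniper.
So before the transaction, Hana does not control Juniper.
After the purchase, Hana holds 43% of Juniper directly, and Selkirk's stake falls to 7%.
Hana holds 43% of Juniper, so Hana controls Juniper.
Hana did not control Juniper before and does after, so the clause is triggered.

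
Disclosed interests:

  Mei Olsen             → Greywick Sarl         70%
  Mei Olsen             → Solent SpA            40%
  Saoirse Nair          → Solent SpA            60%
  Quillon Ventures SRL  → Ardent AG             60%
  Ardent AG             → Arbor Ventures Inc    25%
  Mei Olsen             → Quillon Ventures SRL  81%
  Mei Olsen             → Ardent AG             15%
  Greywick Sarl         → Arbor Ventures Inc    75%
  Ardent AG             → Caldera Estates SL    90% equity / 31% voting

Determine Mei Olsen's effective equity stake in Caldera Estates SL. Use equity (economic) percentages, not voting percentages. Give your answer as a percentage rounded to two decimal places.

57.24%

Mei reaches Caldera along 2 paths.
Via Ardent: 15% × 90% = 13.5%.
Via Quillon → Ardent: 81% × 60% × 90% = 43.74%.
Total: 13.5% + 43.74% = 57.24%.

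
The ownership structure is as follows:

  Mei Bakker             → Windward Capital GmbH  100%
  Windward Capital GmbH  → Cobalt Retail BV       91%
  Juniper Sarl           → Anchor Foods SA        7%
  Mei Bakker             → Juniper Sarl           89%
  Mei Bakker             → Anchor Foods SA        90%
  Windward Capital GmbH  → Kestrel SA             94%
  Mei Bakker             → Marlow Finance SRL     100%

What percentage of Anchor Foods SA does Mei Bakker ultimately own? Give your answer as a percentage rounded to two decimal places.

96.23%

Mei reaches Anchor along 2 paths.
Direct stake: 90% = 90%.
Via Juniper: 89% × 7% = 6.23%.
Total: 90% + 6.23% = 96.23%.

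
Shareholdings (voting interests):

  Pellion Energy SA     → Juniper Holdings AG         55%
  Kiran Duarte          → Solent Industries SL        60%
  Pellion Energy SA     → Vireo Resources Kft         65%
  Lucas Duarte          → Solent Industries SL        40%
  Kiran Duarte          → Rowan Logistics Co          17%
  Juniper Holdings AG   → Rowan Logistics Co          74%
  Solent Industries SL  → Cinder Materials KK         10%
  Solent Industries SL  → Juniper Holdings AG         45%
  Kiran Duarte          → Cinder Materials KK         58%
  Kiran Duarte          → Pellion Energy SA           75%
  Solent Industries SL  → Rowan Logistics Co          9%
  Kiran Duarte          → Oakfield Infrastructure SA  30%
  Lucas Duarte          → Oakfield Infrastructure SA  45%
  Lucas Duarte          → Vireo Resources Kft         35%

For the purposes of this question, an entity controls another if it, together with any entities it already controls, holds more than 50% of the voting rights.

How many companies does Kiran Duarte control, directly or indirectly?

6

Kiran holds 60% of Solent, so Kiran controls Solent.
Kiran holds 75% of Pellion, so Kiran controls Pellion.
Pellion and Solent together hold 55% + 45% = 100% of Juniper, so Kiran controls Juniper.
Kiran and Solent together hold 58% + 10% = 68% of Cinder, so Kiran controls Cinder.
Juniper and Kiran and Solent together hold 74% + 17% + 9% = 100% of Rowan, so Kiran controls Rowan.
Pellion holds 65% of Vireo, so Kiran controls Vireo.
No other company's threshold is met.
Kiran controls 6 companies.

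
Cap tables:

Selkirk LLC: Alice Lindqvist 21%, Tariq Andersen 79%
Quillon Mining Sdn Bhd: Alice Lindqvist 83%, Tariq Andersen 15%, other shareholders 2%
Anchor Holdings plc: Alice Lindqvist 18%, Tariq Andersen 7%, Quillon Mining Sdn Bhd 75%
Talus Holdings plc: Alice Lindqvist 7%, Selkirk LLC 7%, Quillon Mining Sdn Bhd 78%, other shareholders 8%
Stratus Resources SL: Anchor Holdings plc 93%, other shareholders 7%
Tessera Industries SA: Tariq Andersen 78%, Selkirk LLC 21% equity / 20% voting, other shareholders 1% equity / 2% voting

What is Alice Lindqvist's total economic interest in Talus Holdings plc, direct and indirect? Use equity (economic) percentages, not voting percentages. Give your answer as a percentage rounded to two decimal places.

Alice reaches Talus along 3 paths.
Direct stake: 7% = 7%.
Via Selkirk: 21% × 7% = 1.47%.
Via Quillon: 83% × 78% = 64.74%.
Total: 7% + 1.47% + 64.74% = 73.21%.

73.21%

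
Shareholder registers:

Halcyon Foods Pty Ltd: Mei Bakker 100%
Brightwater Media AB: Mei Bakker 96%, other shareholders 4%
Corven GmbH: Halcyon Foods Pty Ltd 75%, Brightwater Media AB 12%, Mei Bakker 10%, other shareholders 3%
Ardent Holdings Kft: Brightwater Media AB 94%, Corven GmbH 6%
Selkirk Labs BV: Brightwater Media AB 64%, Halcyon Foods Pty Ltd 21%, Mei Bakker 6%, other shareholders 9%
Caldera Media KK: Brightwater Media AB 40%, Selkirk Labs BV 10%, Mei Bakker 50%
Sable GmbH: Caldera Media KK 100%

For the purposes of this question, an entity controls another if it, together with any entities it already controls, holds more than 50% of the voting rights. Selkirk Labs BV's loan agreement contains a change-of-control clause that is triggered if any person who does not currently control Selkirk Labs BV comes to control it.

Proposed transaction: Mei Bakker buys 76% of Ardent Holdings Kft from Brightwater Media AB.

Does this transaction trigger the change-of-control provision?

No

The purchase adds only to Mei's holdings (Brightwater's stake shrinks), so Mei is the only person who could newly come to control Selkirk.
Mei holds 96% of Brightwater, so Mei controls Brightwater.
Mei holds 100% of Halcyon, so Mei controls Halcyon.
Brightwater and Halcyon and Mei together hold 64% + 21% + 6% = 91% of Selkirk, so Mei controls Selkirk.
So Mei already controls Selkirk before the transaction.
After the purchase, Mei holds 76% of Ardent directly, and Brightwater's stake falls to 18%.
Mei controlled Selkirk already, so this is not a new person acquiring control; every other person's position is unchanged or reduced.
No new person acquires control, so the clause is not triggered.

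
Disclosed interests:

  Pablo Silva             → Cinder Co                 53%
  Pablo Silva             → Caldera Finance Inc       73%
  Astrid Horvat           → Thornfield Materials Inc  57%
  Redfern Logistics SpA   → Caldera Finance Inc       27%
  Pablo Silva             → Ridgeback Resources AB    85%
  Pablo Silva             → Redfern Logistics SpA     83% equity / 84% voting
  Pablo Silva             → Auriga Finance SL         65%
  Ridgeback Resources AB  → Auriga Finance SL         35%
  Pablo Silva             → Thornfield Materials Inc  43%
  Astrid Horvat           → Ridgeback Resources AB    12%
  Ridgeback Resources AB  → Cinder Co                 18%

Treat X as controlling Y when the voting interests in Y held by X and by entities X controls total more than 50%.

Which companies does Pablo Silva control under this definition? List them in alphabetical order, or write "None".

Auriga Finance SL, Caldera Finance Inc, Cinder Co, Redfern Logistics SpA, Ridgeback Resources AB

Pablo holds 85% of Ridgeback, so Pablo controls Ridgeback.
Ridgeback and Pablo together hold 35% + 65% = 100% of Auriga, so Pablo controls Auriga.
Pablo holds 84% of Redfern, so Pablo controls Redfern.
Ridgeback and Pablo together hold 18% + 53% = 71% of Cinder, so Pablo controls Cinder.
Redfern and Pablo together hold 27% + 73% = 100% of Caldera, so Pablo controls Caldera.
No other company's threshold is met.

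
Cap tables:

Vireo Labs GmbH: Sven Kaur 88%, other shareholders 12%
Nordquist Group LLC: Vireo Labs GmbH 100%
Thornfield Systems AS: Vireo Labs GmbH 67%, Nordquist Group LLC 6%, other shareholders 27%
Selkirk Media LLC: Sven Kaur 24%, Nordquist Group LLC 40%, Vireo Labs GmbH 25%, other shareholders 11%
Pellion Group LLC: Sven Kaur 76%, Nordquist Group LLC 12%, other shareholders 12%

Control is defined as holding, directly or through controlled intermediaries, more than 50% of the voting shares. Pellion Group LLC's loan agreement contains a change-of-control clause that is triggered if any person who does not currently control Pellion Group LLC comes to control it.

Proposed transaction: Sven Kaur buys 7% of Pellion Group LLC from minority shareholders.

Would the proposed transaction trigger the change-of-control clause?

The purchase changes only Sven's holdings, so Sven is the only person who could newly come to control Pellion.
Sven holds 88% of Vireo, so Sven controls Vireo.
Vireo holds 100% of Nordquist, so Sven controls Nordquist.
Sven and Nordquist together hold 76% + 12% = 88% of Pellion, so Sven controls Pellion.
So Sven already controls Pellion before the transaction.
After the purchase, Sven's direct stake in Pellion rises to 76% + 7% = 83%.
Sven controlled Pellion already, so this is not a new person acquiring control; every other person's position is unchanged or reduced.
No new person acquires control, so the clause is not triggered.

No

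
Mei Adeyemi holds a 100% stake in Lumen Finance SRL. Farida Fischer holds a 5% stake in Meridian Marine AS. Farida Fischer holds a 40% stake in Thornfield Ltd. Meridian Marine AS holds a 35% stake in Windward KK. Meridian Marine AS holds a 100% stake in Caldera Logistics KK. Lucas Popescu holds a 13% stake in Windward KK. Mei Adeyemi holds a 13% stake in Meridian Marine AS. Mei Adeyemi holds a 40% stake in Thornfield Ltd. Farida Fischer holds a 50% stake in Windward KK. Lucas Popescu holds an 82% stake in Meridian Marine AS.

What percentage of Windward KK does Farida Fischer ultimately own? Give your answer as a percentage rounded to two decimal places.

Farida reaches Windward along 2 paths.
Via Meridian: 5% × 35% = 1.75%.
Direct stake: 50% = 50%.
Total: 1.75% + 50% = 51.75%.

51.75%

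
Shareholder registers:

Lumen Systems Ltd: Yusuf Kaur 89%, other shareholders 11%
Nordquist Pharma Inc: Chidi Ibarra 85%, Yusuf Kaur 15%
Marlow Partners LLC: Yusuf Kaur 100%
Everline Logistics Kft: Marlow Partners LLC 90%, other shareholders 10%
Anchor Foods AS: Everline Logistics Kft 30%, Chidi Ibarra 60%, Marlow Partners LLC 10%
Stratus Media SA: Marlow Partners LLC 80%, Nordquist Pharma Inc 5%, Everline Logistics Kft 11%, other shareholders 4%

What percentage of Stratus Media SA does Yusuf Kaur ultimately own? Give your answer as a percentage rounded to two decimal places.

90.65%

Yusuf reaches Stratus along 3 paths.
Via Marlow: 100% × 80% = 80%.
Via Nordquist: 15% × 5% = 0.75%.
Via Marlow → Everline: 100% × 90% × 11% = 9.9%.
Total: 80% + 0.75% + 9.9% = 90.65%.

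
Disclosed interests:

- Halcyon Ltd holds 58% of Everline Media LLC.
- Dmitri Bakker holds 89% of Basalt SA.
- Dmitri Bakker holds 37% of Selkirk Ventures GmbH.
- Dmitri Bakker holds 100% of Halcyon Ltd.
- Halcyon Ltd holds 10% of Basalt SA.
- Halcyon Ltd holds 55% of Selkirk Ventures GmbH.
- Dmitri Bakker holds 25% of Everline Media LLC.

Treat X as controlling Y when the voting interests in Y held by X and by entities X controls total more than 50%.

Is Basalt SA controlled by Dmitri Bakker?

Yes

Dmitri holds 100% of Halcyon, so Dmitri controls Halcyon.
Dmitri and Halcyon together hold 89% + 10% = 99% of Basalt, so Dmitri controls Basalt.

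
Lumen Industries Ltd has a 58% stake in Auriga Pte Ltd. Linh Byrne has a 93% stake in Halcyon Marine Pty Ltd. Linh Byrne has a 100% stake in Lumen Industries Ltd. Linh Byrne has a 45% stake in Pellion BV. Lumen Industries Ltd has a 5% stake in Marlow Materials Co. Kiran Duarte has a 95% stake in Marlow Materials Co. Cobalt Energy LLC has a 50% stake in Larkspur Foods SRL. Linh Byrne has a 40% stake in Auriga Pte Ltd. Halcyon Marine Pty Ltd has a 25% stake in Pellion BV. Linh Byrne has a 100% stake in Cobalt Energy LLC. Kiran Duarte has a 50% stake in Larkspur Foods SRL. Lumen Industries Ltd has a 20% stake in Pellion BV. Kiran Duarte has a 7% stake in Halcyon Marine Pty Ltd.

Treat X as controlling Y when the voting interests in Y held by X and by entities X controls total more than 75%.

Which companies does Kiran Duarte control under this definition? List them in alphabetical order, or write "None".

Kiran holds 95% of Marlow, so Kiran controls Marlow.
No other company's threshold is met.

Marlow Materials Co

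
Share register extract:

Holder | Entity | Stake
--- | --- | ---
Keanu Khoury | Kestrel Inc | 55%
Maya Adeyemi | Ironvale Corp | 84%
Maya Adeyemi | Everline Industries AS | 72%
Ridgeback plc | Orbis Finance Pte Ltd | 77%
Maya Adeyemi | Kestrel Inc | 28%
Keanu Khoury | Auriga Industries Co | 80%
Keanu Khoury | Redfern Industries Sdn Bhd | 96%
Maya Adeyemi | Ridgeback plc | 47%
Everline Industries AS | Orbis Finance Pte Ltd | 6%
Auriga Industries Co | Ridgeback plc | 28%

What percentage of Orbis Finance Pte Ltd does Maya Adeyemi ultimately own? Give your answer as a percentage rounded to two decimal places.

40.51%

Maya reaches Orbis along 2 paths.
Via Ridgeback: 47% × 77% = 36.19%.
Via Everline: 72% × 6% = 4.32%.
Total: 36.19% + 4.32% = 40.51%.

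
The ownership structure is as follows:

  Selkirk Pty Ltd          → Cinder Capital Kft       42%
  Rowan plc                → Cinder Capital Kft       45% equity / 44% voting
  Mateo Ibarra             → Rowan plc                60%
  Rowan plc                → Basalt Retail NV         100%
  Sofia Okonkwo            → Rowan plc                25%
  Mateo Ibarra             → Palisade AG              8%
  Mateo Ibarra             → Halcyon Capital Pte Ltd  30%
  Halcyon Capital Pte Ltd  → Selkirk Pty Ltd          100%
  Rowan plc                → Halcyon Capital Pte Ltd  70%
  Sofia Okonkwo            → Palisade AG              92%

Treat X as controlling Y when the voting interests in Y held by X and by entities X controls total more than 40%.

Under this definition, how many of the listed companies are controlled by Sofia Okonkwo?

Sofia holds 92% of Palisade, so Sofia controls Palisade.
No other company's threshold is met.
Sofia controls 1 company.

1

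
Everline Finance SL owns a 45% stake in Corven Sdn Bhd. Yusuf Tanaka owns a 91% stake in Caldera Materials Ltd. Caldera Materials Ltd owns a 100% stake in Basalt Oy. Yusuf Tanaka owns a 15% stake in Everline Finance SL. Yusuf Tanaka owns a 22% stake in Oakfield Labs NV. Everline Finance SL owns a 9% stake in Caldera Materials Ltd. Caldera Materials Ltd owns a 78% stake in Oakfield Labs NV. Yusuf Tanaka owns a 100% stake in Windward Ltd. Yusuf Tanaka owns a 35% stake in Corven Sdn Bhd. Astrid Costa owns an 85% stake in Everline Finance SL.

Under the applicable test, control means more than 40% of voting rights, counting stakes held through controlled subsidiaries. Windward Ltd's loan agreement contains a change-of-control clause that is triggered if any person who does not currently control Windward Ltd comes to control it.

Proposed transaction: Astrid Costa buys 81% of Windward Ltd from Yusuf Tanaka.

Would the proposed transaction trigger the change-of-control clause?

Yes

The purchase adds only to Astrid's holdings (Yusuf's stake shrinks), so Astrid is the only person who could newly come to control Windward.
Astrid holds 85% of Everline, so Astrid controls Everline.
Everline holds 45% of Corven, so Astrid controls Corven.
Neither Astrid nor any entity Astrid controls holds any voting interest in Windward.
So before the transaction, Astrid does not control Windward.
After the purchase, Astrid holds 81% of Windward directly, and Yusuf's stake falls to 19%.
Astrid holds 81% of Windward, so Astrid controls Windward.
Astrid did not control Windward before and does after, so the clause is triggered.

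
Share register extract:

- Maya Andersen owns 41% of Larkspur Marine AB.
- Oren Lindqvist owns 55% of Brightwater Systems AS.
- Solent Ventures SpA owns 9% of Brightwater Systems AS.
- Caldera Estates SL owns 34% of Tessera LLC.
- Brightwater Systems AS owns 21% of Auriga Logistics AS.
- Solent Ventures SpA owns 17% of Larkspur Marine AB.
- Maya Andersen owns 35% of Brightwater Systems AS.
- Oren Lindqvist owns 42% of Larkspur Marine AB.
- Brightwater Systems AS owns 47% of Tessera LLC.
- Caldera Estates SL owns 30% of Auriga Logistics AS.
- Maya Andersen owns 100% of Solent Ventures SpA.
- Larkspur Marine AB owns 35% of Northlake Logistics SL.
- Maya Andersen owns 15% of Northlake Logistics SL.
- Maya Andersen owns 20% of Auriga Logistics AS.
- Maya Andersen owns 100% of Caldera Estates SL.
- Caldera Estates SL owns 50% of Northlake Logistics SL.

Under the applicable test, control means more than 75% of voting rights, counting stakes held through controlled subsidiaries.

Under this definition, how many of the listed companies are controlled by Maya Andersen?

Maya holds 100% of Solent, so Maya controls Solent.
Maya holds 100% of Caldera, so Maya controls Caldera.
No other company's threshold is met.
Maya controls 2 companies.

2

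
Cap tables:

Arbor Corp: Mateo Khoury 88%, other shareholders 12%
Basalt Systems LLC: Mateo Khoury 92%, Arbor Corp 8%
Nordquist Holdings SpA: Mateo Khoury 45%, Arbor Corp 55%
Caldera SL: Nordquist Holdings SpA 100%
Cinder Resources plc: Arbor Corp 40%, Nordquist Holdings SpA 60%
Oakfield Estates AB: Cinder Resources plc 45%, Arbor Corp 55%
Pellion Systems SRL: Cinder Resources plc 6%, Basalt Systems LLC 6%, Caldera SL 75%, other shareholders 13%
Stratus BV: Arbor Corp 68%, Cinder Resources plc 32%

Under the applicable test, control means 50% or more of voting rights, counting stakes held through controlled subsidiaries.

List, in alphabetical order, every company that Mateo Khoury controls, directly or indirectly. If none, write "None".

Arbor Corp, Basalt Systems LLC, Caldera SL, Cinder Resources plc, Nordquist Holdings SpA, Oakfield Estates AB, Pellion Systems SRL, Stratus BV

Mateo holds 88% of Arbor, so Mateo controls Arbor.
Mateo and Arbor together hold 92% + 8% = 100% of Basalt, so Mateo controls Basalt.
Mateo and Arbor together hold 45% + 55% = 100% of Nordquist, so Mateo controls Nordquist.
Nordquist holds 100% of Caldera, so Mateo controls Caldera.
Arbor and Nordquist together hold 40% + 60% = 100% of Cinder, so Mateo controls Cinder.
Cinder and Arbor together hold 45% + 55% = 100% of Oakfield, so Mateo controls Oakfield.
Cinder and Basalt and Caldera together hold 6% + 6% + 75% = 87% of Pellion, so Mateo controls Pellion.
Arbor and Cinder together hold 68% + 32% = 100% of Stratus, so Mateo controls Stratus.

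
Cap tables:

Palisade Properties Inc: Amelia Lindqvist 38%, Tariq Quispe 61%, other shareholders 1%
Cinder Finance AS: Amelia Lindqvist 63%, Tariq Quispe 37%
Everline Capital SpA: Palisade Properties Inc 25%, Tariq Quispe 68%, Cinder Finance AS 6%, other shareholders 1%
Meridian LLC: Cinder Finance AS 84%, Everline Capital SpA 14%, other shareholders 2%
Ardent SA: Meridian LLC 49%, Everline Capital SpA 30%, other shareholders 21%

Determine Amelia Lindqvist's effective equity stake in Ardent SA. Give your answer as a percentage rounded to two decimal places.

Amelia reaches Ardent along 5 paths.
Via Cinder → Meridian: 63% × 84% × 49% = 25.9308%.
Via Palisade → Everline → Meridian: 38% × 25% × 14% × 49% = 0.6517%.
Via Cinder → Everline → Meridian: 63% × 6% × 14% × 49% = 0.259308%.
Via Palisade → Everline: 38% × 25% × 30% = 2.85%.
Via Cinder → Everline: 63% × 6% × 30% = 1.134%.
Total: 25.9308% + 0.6517% + 0.259308% + 2.85% + 1.134% = 30.825808%.
Rounded: 30.83%.

30.83%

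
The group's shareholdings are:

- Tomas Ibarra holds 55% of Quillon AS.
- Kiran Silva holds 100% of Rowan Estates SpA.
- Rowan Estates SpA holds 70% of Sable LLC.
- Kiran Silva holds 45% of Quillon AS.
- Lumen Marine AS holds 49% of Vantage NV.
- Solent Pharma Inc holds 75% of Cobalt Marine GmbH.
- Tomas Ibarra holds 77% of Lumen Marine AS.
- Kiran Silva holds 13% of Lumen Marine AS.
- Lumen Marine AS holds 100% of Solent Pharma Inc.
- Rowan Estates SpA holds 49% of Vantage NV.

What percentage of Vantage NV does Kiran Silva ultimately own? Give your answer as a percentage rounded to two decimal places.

Kiran reaches Vantage along 2 paths.
Via Rowan: 100% × 49% = 49%.
Via Lumen: 13% × 49% = 6.37%.
Total: 49% + 6.37% = 55.37%.

55.37%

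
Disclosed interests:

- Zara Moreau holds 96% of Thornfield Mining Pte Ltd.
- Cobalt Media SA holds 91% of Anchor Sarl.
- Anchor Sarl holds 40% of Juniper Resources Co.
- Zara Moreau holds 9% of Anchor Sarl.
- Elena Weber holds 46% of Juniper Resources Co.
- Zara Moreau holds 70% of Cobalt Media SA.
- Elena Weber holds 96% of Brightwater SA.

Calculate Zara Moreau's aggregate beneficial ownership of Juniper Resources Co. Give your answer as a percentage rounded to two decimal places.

Zara reaches Juniper along 2 paths.
Via Anchor: 9% × 40% = 3.6%.
Via Cobalt → Anchor: 70% × 91% × 40% = 25.48%.
Total: 3.6% + 25.48% = 29.08%.

29.08%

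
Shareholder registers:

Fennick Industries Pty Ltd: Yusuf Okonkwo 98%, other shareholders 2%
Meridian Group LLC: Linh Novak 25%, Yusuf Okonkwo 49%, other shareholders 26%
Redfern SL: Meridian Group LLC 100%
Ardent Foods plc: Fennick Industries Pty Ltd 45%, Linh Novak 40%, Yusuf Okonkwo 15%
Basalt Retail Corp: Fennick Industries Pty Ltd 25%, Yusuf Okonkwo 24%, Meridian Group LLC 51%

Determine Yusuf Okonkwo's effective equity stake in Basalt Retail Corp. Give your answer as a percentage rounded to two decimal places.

Yusuf reaches Basalt along 3 paths.
Via Fennick: 98% × 25% = 24.5%.
Direct stake: 24% = 24%.
Via Meridian: 49% × 51% = 24.99%.
Total: 24.5% + 24% + 24.99% = 73.49%.

73.49%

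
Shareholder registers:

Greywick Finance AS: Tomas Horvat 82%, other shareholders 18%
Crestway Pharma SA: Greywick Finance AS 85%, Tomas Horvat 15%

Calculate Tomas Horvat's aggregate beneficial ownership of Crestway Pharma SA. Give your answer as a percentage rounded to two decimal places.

84.70%

Tomas reaches Crestway along 2 paths.
Via Greywick: 82% × 85% = 69.7%.
Direct stake: 15% = 15%.
Total: 69.7% + 15% = 84.7%.
Rounded: 84.70%.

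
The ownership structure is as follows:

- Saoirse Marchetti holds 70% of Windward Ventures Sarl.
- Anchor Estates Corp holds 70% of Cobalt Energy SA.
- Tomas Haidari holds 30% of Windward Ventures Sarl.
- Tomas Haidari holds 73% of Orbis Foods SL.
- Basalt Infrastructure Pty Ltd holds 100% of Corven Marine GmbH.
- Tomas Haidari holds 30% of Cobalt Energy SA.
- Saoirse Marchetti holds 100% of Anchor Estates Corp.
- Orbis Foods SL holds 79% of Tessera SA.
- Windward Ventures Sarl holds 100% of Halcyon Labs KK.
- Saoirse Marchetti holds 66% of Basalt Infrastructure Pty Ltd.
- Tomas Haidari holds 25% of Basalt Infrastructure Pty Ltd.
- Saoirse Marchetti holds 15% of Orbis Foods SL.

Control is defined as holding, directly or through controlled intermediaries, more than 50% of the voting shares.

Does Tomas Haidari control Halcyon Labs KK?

Tomas holds 73% of Orbis, so Tomas controls Orbis.
Orbis holds 79% of Tessera, so Tomas controls Tessera.
Neither Tomas nor any entity Tomas controls holds any voting interest in Halcyon.
So Tomas does not control Halcyon.

No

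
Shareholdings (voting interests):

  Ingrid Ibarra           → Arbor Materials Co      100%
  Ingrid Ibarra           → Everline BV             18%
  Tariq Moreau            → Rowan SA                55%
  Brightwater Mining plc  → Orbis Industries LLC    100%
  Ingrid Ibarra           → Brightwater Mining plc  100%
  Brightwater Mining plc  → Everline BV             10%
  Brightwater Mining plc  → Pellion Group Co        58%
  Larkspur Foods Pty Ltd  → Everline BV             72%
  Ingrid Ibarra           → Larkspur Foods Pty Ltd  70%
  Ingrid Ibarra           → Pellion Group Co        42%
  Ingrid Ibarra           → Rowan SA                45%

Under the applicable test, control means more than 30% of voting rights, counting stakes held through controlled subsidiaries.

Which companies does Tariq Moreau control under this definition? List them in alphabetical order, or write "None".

Rowan SA

Tariq holds 55% of Rowan, so Tariq controls Rowan.
No other company's threshold is met.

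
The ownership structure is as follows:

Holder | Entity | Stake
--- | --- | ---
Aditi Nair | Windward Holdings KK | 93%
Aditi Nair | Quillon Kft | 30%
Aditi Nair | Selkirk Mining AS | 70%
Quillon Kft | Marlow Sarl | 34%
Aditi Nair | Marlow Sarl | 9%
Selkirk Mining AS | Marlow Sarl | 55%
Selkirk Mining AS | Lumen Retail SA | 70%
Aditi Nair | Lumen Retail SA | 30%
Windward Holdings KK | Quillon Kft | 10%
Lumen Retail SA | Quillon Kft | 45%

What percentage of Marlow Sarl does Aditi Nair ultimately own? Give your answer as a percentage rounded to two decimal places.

Aditi reaches Marlow along 6 paths.
Via Quillon: 30% × 34% = 10.2%.
Via Windward → Quillon: 93% × 10% × 34% = 3.162%.
Via Lumen → Quillon: 30% × 45% × 34% = 4.59%.
Via Selkirk → Lumen → Quillon: 70% × 70% × 45% × 34% = 7.497%.
Via Selkirk: 70% × 55% = 38.5%.
Direct stake: 9% = 9%.
Total: 10.2% + 3.162% + 4.59% + 7.497% + 38.5% + 9% = 72.949%.
Rounded: 72.95%.

72.95%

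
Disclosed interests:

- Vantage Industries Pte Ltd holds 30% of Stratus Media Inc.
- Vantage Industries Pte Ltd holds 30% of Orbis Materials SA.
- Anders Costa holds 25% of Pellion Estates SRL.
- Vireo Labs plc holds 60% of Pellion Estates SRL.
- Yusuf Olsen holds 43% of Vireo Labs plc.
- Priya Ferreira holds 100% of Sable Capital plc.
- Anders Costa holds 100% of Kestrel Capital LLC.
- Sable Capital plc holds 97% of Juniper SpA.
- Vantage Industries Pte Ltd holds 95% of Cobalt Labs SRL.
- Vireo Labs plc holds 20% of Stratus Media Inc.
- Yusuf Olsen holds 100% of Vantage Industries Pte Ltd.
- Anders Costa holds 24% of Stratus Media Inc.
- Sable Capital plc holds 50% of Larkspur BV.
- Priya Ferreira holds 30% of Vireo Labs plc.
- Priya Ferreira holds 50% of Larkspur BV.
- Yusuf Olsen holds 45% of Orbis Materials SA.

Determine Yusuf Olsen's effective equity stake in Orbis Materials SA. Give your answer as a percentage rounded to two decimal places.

Yusuf reaches Orbis along 2 paths.
Direct stake: 45% = 45%.
Via Vantage: 100% × 30% = 30%.
Total: 45% + 30% = 75%.
Rounded: 75.00%.

75.00%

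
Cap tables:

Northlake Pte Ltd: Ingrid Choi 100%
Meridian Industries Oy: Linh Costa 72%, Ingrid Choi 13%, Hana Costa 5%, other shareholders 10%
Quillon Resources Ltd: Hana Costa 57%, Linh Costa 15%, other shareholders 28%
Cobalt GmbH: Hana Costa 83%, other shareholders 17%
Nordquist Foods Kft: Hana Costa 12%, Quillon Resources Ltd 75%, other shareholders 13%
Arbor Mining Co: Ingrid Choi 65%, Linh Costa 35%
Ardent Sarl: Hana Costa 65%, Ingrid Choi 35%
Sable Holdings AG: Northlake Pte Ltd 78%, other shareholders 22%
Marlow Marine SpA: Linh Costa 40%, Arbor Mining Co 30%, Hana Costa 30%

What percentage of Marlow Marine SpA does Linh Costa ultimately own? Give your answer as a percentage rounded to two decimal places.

Linh reaches Marlow along 2 paths.
Direct stake: 40% = 40%.
Via Arbor: 35% × 30% = 10.5%.
Total: 40% + 10.5% = 50.5%.
Rounded: 50.50%.

50.50%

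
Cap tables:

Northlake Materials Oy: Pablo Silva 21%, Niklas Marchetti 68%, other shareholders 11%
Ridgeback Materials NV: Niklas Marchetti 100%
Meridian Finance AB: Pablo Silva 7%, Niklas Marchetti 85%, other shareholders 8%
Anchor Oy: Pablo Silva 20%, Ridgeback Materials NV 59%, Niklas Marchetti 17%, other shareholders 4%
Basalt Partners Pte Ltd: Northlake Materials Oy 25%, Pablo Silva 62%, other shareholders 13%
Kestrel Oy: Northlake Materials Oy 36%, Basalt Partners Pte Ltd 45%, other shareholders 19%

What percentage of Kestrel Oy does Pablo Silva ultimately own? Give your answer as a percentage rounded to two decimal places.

37.82%

Pablo reaches Kestrel along 3 paths.
Via Northlake: 21% × 36% = 7.56%.
Via Northlake → Basalt: 21% × 25% × 45% = 2.3625%.
Via Basalt: 62% × 45% = 27.9%.
Total: 7.56% + 2.3625% + 27.9% = 37.8225%.
Rounded: 37.82%.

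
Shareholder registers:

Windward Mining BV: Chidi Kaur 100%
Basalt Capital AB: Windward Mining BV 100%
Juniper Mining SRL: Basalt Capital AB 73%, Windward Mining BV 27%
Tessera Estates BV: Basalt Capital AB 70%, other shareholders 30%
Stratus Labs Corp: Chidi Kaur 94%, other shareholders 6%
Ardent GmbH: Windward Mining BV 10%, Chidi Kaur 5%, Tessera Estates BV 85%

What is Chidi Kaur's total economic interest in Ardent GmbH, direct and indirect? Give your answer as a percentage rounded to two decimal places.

74.50%

Chidi reaches Ardent along 3 paths.
Via Windward: 100% × 10% = 10%.
Direct stake: 5% = 5%.
Via Windward → Basalt → Tessera: 100% × 100% × 70% × 85% = 59.5%.
Total: 10% + 5% + 59.5% = 74.5%.
Rounded: 74.50%.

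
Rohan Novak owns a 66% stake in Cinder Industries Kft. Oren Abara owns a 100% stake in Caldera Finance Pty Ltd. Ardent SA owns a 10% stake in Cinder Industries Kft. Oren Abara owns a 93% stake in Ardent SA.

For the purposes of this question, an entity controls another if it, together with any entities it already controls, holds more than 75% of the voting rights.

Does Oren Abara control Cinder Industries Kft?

No

Oren holds 93% of Ardent, so Oren controls Ardent.
Oren holds 100% of Caldera, so Oren controls Caldera.
In Cinder, Oren's side holds only 10%, not > 75%.
So Oren does not control Cinder.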